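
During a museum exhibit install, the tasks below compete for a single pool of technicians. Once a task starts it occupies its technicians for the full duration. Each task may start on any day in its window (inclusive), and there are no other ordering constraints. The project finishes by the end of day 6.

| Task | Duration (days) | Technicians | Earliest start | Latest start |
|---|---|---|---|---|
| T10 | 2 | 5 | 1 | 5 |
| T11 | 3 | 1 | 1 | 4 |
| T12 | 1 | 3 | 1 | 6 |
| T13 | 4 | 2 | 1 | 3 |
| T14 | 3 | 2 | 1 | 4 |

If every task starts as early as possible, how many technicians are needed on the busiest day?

13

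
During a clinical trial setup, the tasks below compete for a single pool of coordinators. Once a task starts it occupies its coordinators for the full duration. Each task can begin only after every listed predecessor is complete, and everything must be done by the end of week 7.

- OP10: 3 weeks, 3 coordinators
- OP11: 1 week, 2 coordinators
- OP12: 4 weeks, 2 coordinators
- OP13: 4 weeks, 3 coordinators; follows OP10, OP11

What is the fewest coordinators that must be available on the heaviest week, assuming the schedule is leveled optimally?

5

Early-start (OP10@1, OP11@1, OP12@1, OP13@4) gives peak 7: w1:7  w2:5  w3:5  w4:5  w5:3  w6:3  w7:3.
Shift OP12→2.
Schedule OP10@1, OP11@1, OP12@2, OP13@4: w1:5  w2:5  w3:5  w4:5  w5:5  w6:3  w7:3 — peak 5.
Total coordinator-weeks = 31 over 7 weeks ⇒ peak ≥ ⌈31/7⌉ = 5, so 5 is optimal.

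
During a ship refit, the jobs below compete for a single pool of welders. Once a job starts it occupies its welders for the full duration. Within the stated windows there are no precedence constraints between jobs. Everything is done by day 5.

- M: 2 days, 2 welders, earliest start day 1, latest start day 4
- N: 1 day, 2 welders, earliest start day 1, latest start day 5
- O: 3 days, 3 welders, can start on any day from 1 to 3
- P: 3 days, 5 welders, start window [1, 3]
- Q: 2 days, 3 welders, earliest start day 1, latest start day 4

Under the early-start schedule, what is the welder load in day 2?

At early start, day 2 has: M, O, P, Q.
Demand: 2 + 3 + 5 + 3 = 13.

13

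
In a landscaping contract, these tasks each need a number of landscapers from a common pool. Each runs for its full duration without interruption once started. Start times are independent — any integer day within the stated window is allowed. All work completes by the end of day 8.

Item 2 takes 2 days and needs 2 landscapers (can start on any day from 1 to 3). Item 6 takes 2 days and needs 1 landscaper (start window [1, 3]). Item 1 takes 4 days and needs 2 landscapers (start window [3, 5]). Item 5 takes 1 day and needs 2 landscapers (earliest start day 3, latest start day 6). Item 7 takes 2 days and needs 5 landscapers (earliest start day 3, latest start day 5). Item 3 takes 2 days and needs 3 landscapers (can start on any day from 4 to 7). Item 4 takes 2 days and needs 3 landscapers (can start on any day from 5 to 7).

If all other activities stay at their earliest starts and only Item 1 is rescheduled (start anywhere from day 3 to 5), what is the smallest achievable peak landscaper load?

8

Item 1@3: d1:3  d2:3  d3:9  d4:10  d5:8  d6:5  d7:0  d8:0 → peak 10
Item 1@4: d1:3  d2:3  d3:7  d4:10  d5:8  d6:5  d7:2  d8:0 → peak 10
Item 1@5: d1:3  d2:3  d3:7  d4:8  d5:8  d6:5  d7:2  d8:2 → peak 8
Best is Item 1@5, peak 8.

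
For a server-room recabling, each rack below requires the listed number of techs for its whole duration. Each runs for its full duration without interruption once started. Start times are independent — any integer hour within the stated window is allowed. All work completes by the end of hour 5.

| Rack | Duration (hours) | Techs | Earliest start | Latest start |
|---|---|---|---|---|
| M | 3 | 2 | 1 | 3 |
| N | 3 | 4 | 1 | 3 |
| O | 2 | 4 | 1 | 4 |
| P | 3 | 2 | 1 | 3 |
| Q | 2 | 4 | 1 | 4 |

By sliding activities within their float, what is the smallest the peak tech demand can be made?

8

Early-start (M@1, N@1, O@1, P@1, Q@1) gives peak 16: h1:16  h2:16  h3:8  h4:0  h5:0.
Shift O→4, Q→4.
Schedule M@1, N@1, O@4, P@1, Q@4: h1:8  h2:8  h3:8  h4:8  h5:8 — peak 8.
Total tech-hours = 40 over 5 hours ⇒ peak ≥ ⌈40/5⌉ = 8, so 8 is optimal.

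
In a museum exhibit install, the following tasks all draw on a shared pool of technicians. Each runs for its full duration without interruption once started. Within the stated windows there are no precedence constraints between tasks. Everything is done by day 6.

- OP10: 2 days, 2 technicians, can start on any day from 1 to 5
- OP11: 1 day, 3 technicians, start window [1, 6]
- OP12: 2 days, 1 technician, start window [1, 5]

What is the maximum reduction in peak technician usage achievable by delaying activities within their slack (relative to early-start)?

3

Early-start peak: d1:6  d2:3  d3:0  d4:0  d5:0  d6:0 ⇒ 6.
Leveled (OP10@1, OP11@3, OP12@1): d1:3  d2:3  d3:3  d4:0  d5:0  d6:0 ⇒ 3.
Reduction 6 − 3 = 3.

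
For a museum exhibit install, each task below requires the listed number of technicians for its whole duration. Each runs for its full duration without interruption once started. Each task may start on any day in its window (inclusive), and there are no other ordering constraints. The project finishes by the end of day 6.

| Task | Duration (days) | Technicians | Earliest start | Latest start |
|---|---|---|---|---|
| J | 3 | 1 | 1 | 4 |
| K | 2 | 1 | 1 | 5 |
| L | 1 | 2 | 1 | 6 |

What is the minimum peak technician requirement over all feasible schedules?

Early-start (J@1, K@1, L@1) gives peak 4: d1:4  d2:2  d3:1  d4:0  d5:0  d6:0.
Shift L→4.
Schedule J@1, K@1, L@4: d1:2  d2:2  d3:1  d4:2  d5:0  d6:0 — peak 2.
Total technician-days = 7 over 6 days ⇒ peak ≥ ⌈7/6⌉ = 2, so 2 is optimal.

2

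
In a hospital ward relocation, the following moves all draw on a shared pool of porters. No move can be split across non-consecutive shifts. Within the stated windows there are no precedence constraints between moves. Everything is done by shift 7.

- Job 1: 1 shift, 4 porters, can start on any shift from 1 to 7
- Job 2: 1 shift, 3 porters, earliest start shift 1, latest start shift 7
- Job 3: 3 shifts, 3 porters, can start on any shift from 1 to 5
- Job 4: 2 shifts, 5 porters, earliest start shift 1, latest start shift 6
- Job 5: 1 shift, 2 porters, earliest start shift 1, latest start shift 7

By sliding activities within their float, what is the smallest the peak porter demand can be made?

5

Early-start (Job 1@1, Job 2@1, Job 3@1, Job 4@1, Job 5@1) gives peak 17: s1:17  s2:8  s3:3  s4:0  s5:0  s6:0  s7:0.
Shift Job 2→2, Job 3→3, Job 4→6, Job 5→2.
Schedule Job 1@1, Job 2@2, Job 3@3, Job 4@6, Job 5@2: s1:4  s2:5  s3:3  s4:3  s5:3  s6:5  s7:5 — peak 5.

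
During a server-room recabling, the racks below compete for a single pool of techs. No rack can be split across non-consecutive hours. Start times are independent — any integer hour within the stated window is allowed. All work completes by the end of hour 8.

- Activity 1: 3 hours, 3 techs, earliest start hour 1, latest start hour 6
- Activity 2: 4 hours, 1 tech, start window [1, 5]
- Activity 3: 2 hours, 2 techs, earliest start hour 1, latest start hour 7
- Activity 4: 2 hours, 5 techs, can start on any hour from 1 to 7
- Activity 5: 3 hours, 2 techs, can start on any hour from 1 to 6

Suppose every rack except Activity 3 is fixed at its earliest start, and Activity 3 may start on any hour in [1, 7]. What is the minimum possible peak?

11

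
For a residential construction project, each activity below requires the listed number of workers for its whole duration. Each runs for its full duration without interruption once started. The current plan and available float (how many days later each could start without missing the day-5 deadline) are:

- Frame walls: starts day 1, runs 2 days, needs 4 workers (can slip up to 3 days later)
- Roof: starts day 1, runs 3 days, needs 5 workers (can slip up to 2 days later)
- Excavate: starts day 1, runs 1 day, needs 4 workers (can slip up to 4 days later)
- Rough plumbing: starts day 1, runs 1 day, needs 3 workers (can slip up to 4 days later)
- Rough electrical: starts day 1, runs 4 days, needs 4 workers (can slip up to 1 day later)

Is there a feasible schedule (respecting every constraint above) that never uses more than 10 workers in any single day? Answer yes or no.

The minimum achievable peak is 11; 10 < 11, so no feasible schedule stays within the cap.

no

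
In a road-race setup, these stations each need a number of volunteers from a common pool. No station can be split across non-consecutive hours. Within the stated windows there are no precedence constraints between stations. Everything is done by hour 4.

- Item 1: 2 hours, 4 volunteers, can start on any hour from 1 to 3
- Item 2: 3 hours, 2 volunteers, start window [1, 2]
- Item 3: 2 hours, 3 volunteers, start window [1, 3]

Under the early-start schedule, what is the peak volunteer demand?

9

Early-start schedule: Item 1@1, Item 2@1, Item 3@1.
Load per hour: hour 1: 9, hour 2: 9, hour 3: 2, hour 4: 0.
Peak is 9.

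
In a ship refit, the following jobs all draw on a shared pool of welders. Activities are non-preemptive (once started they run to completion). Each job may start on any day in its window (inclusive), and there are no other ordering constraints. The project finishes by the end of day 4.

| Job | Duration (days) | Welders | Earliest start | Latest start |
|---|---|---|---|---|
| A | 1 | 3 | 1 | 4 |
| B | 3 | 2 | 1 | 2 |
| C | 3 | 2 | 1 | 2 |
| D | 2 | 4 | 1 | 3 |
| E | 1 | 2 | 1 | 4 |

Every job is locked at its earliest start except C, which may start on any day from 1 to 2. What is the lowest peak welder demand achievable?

11

C@1: d1:13  d2:8  d3:4  d4:0 → peak 13
C@2: d1:11  d2:8  d3:4  d4:2 → peak 11
Best is C@2, peak 11.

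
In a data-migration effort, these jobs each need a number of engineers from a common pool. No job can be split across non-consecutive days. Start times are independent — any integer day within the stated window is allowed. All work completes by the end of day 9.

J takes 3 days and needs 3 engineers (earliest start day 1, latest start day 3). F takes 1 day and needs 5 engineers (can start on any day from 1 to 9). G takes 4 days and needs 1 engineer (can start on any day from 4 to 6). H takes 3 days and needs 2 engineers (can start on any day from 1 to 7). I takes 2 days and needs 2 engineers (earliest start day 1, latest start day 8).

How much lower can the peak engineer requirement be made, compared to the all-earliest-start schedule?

Early-start peak: d1:12  d2:7  d3:5  d4:1  d5:1  d6:1  d7:1  d8:0  d9:0 ⇒ 12.
Leveled (J@1, F@4, G@5, H@1, I@5): d1:5  d2:5  d3:5  d4:5  d5:3  d6:3  d7:1  d8:1  d9:0 ⇒ 5.
Reduction 12 − 5 = 7.

7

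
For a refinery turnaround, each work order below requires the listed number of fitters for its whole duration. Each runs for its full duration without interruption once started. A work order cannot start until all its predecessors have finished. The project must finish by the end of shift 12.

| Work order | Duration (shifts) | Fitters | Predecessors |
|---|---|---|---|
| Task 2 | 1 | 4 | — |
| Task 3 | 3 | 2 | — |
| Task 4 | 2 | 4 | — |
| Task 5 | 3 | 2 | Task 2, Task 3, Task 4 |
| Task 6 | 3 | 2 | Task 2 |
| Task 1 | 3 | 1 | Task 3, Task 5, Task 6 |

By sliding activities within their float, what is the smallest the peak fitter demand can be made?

Early-start (Task 2@1, Task 3@1, Task 4@1, Task 5@4, Task 6@2, Task 1@7) gives peak 10: s1:10  s2:8  s3:4  s4:4  s5:2  s6:2  s7:1  s8:1  s9:1  s10:0  s11:0  s12:0.
Shift Task 3→2, Task 4→5, Task 5→7, Task 1→10.
Schedule Task 2@1, Task 3@2, Task 4@5, Task 5@7, Task 6@2, Task 1@10: s1:4  s2:4  s3:4  s4:4  s5:4  s6:4  s7:2  s8:2  s9:2  s10:1  s11:1  s12:1 — peak 4.

4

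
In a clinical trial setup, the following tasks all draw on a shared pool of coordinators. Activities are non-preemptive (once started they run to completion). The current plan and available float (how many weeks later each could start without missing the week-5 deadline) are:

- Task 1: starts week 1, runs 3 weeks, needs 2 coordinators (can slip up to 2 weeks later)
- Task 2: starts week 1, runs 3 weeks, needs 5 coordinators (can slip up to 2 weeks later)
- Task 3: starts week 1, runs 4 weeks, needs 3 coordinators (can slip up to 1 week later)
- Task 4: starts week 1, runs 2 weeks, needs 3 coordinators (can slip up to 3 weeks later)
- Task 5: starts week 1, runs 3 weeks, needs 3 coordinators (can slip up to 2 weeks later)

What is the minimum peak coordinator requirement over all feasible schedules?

Early-start (Task 1@1, Task 2@1, Task 3@1, Task 4@1, Task 5@1) gives peak 16: w1:16  w2:16  w3:13  w4:3  w5:0.
Shift Task 5→3.
Schedule Task 1@1, Task 2@1, Task 3@1, Task 4@1, Task 5@3: w1:13  w2:13  w3:13  w4:6  w5:3 — peak 13.

13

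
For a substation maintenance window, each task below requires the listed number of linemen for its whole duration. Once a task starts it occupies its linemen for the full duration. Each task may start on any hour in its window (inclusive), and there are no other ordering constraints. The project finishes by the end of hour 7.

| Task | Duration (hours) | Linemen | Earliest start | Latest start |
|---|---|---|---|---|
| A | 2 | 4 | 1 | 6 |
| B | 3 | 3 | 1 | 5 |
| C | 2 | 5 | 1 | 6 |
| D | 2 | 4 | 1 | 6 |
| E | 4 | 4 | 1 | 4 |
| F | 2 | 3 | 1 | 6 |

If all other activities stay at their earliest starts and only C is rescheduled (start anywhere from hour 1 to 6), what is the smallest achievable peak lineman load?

C@1: h1:23  h2:23  h3:7  h4:4  h5:0  h6:0  h7:0 → peak 23
C@2: h1:18  h2:23  h3:12  h4:4  h5:0  h6:0  h7:0 → peak 23
C@3: h1:18  h2:18  h3:12  h4:9  h5:0  h6:0  h7:0 → peak 18
C@4: h1:18  h2:18  h3:7  h4:9  h5:5  h6:0  h7:0 → peak 18
C@5: h1:18  h2:18  h3:7  h4:4  h5:5  h6:5  h7:0 → peak 18
C@6: h1:18  h2:18  h3:7  h4:4  h5:0  h6:5  h7:5 → peak 18
Best is C@3, peak 18.

18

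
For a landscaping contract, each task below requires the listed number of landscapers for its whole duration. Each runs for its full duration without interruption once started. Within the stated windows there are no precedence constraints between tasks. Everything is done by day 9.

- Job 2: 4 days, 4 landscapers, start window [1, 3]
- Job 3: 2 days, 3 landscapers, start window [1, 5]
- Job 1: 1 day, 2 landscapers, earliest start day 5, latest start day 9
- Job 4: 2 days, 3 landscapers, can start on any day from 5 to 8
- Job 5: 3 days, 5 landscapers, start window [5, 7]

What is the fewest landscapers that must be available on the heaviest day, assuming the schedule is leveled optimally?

7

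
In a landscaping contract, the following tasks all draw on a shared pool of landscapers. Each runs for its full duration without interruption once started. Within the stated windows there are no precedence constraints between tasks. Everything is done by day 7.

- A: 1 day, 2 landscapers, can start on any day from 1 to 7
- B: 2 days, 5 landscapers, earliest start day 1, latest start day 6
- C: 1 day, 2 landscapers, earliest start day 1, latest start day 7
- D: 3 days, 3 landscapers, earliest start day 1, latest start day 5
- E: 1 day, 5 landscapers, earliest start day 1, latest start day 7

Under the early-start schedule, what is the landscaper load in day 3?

3

At early start, day 3 has: D.
Demand: 3 = 3.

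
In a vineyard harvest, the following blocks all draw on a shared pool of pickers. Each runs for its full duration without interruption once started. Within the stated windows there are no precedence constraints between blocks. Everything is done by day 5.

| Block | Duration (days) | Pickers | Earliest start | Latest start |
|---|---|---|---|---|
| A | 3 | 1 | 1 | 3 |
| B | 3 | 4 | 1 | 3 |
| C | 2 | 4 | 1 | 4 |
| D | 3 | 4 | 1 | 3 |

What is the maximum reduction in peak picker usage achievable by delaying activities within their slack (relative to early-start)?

Early-start peak: d1:13  d2:13  d3:9  d4:0  d5:0 ⇒ 13.
Leveled (A@1, B@1, C@1, D@3): d1:9  d2:9  d3:9  d4:4  d5:4 ⇒ 9.
Reduction 13 − 9 = 4.

4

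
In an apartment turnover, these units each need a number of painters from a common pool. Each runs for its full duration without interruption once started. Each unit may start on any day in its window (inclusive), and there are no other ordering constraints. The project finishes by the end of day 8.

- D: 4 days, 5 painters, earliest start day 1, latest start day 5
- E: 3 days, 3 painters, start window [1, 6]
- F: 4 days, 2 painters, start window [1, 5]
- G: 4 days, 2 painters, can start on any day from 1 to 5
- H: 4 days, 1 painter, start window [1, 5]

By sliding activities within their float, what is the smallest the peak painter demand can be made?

Early-start (D@1, E@1, F@1, G@1, H@1) gives peak 13: d1:13  d2:13  d3:13  d4:10  d5:0  d6:0  d7:0  d8:0.
Shift E→5, G→5, H→5.
Schedule D@1, E@5, F@1, G@5, H@5: d1:7  d2:7  d3:7  d4:7  d5:6  d6:6  d7:6  d8:3 — peak 7.
Total painter-days = 49 over 8 days ⇒ peak ≥ ⌈49/8⌉ = 7, so 7 is optimal.

7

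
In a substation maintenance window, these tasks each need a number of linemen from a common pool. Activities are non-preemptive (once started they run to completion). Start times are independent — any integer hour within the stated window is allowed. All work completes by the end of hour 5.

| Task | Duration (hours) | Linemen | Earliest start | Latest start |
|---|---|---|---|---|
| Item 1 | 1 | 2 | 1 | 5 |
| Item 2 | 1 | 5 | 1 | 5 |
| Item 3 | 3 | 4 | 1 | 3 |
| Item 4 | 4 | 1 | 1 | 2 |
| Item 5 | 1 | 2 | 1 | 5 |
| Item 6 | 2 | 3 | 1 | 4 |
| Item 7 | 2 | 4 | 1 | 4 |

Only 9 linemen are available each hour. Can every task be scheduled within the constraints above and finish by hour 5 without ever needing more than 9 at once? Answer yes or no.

yes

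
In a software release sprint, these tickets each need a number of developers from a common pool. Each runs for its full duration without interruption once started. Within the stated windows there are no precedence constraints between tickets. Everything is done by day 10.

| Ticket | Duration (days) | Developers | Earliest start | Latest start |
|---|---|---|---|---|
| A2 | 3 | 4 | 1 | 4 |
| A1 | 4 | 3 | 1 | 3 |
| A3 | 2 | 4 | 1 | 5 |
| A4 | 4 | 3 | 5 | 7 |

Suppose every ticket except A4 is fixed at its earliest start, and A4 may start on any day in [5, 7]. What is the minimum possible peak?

A4@5: d1:11  d2:11  d3:7  d4:3  d5:3  d6:3  d7:3  d8:3  d9:0  d10:0 → peak 11
A4@6: d1:11  d2:11  d3:7  d4:3  d5:0  d6:3  d7:3  d8:3  d9:3  d10:0 → peak 11
A4@7: d1:11  d2:11  d3:7  d4:3  d5:0  d6:0  d7:3  d8:3  d9:3  d10:3 → peak 11
Best is A4@5, peak 11.

11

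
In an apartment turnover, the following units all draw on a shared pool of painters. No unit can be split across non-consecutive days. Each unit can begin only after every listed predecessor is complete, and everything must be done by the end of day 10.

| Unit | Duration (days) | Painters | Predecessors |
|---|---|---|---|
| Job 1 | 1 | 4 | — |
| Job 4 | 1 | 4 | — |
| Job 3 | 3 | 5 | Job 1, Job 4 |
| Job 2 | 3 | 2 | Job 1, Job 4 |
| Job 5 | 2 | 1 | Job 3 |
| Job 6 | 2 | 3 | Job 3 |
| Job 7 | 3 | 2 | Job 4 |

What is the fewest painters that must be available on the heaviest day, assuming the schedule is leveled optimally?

5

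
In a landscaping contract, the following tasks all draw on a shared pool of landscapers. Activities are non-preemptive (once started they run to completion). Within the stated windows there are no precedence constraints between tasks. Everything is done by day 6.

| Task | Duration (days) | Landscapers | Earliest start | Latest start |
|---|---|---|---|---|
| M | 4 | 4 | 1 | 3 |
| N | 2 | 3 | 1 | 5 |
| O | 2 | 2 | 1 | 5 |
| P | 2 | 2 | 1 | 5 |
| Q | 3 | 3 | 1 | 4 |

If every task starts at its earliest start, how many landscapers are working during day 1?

14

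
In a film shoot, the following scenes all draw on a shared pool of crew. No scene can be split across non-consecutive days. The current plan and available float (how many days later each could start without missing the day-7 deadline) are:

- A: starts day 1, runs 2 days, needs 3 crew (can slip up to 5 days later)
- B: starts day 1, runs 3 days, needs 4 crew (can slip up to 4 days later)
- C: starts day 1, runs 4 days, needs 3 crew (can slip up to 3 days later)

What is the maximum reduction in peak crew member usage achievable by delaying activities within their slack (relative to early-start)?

Early-start peak: d1:10  d2:10  d3:7  d4:3  d5:0  d6:0  d7:0 ⇒ 10.
Leveled (A@1, B@5, C@1): d1:6  d2:6  d3:3  d4:3  d5:4  d6:4  d7:4 ⇒ 6.
Reduction 10 − 6 = 4.

4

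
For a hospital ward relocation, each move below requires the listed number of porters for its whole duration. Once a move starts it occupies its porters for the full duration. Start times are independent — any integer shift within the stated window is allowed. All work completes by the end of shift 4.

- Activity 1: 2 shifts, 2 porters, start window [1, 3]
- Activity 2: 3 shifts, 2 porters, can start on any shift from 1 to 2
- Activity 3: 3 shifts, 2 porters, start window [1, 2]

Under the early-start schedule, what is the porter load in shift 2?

6

At early start, shift 2 has: Activity 1, Activity 2, Activity 3.
Demand: 2 + 2 + 2 = 6.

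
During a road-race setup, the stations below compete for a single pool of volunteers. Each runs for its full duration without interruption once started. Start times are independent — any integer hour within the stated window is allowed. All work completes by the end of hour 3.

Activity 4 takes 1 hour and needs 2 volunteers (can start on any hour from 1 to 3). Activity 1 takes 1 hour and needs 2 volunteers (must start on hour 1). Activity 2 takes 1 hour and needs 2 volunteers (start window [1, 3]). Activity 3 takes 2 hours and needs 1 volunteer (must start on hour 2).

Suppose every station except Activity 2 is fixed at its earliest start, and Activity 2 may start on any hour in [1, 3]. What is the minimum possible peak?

4

Activity 2@1: h1:6  h2:1  h3:1 → peak 6
Activity 2@2: h1:4  h2:3  h3:1 → peak 4
Activity 2@3: h1:4  h2:1  h3:3 → peak 4
Best is Activity 2@2, peak 4.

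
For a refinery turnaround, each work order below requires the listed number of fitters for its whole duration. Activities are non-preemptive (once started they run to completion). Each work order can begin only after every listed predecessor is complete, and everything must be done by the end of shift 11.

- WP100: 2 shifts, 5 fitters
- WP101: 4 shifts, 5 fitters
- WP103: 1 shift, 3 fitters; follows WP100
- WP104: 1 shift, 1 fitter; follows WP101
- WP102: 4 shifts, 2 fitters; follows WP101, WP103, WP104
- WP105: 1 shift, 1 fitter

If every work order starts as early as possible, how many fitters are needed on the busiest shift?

11

Early-start schedule: WP100@1, WP101@1, WP103@3, WP104@5, WP102@6, WP105@1.
Load per shift: shift 1: 11, shift 2: 10, shift 3: 8, shift 4: 5, shift 5: 1, shift 6: 2, shift 7: 2, shift 8: 2, shift 9: 2, shift 10: 0, shift 11: 0.
Peak is 11.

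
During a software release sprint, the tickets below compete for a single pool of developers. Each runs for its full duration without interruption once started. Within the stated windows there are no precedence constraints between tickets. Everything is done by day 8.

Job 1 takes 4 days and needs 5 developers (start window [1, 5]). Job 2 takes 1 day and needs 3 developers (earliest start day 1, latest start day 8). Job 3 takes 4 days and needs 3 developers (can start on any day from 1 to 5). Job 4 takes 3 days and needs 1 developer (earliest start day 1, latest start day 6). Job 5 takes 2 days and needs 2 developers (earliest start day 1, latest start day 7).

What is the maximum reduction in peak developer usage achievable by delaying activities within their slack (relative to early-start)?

8

Early-start peak: d1:14  d2:11  d3:9  d4:8  d5:0  d6:0  d7:0  d8:0 ⇒ 14.
Leveled (Job 1@1, Job 2@5, Job 3@5, Job 4@1, Job 5@6): d1:6  d2:6  d3:6  d4:5  d5:6  d6:5  d7:5  d8:3 ⇒ 6.
Reduction 14 − 6 = 8.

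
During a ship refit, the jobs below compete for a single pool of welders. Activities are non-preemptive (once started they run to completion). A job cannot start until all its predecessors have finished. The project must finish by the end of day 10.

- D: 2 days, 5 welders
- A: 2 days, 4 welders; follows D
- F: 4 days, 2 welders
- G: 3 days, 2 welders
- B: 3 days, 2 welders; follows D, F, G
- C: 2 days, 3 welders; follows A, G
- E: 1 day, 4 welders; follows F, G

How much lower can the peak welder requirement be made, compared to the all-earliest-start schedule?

3

Early-start peak: d1:9  d2:9  d3:8  d4:6  d5:9  d6:5  d7:2  d8:0  d9:0  d10:0 ⇒ 9.
Leveled (D@1, A@3, F@3, G@5, B@8, C@8, E@10): d1:5  d2:5  d3:6  d4:6  d5:4  d6:4  d7:2  d8:5  d9:5  d10:6 ⇒ 6.
Reduction 9 − 6 = 3.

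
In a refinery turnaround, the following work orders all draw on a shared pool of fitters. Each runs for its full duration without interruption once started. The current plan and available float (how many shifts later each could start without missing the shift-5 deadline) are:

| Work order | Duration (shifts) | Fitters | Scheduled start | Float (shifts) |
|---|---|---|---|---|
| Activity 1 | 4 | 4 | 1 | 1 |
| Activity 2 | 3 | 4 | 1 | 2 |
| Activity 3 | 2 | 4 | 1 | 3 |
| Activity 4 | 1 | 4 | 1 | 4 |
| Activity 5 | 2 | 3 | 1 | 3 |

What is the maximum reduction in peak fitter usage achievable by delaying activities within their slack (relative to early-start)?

8

Early-start peak: s1:19  s2:15  s3:8  s4:4  s5:0 ⇒ 19.
Leveled (Activity 1@1, Activity 2@1, Activity 3@4, Activity 4@5, Activity 5@1): s1:11  s2:11  s3:8  s4:8  s5:8 ⇒ 11.
Reduction 19 − 11 = 8.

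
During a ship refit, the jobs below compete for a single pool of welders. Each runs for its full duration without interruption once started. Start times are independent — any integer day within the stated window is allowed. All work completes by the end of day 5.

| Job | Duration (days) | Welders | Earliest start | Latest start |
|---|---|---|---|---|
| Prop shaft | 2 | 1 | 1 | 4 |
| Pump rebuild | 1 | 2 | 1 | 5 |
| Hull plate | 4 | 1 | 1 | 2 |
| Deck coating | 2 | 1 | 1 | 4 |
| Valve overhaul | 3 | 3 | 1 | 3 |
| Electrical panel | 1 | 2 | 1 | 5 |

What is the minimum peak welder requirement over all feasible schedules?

Early-start (Prop shaft@1, Pump rebuild@1, Hull plate@1, Deck coating@1, Valve overhaul@1, Electrical panel@1) gives peak 10: d1:10  d2:6  d3:4  d4:1  d5:0.
Shift Valve overhaul→3, Electrical panel→2.
Schedule Prop shaft@1, Pump rebuild@1, Hull plate@1, Deck coating@1, Valve overhaul@3, Electrical panel@2: d1:5  d2:5  d3:4  d4:4  d5:3 — peak 5.
Total welder-days = 21 over 5 days ⇒ peak ≥ ⌈21/5⌉ = 5, so 5 is optimal.

5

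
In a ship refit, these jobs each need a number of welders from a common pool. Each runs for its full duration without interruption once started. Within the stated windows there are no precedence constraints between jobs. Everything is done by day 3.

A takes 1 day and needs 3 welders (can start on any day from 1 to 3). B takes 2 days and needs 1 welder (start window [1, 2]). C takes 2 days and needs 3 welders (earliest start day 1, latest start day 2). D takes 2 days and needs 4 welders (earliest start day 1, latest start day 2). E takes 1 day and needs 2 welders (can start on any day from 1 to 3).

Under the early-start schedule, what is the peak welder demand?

13

Early-start schedule: A@1, B@1, C@1, D@1, E@1.
Load per day: day 1: 13, day 2: 8, day 3: 0.
Peak is 13.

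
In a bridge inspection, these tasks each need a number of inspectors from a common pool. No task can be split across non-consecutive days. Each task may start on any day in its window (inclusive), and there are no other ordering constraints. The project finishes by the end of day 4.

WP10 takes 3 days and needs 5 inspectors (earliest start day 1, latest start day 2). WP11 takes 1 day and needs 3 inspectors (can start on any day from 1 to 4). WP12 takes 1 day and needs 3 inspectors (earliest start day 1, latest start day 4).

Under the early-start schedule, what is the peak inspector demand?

Early-start schedule: WP10@1, WP11@1, WP12@1.
Load per day: day 1: 11, day 2: 5, day 3: 5, day 4: 0.
Peak is 11.

11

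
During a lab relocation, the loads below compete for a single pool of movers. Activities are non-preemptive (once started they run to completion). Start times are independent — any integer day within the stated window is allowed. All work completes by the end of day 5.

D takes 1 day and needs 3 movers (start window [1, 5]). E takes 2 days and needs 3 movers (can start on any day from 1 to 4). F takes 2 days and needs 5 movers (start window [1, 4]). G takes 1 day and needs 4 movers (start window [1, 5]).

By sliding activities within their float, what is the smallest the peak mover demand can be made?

Early-start (D@1, E@1, F@1, G@1) gives peak 15: d1:15  d2:8  d3:0  d4:0  d5:0.
Shift F→3, G→5.
Schedule D@1, E@1, F@3, G@5: d1:6  d2:3  d3:5  d4:5  d5:4 — peak 6.

6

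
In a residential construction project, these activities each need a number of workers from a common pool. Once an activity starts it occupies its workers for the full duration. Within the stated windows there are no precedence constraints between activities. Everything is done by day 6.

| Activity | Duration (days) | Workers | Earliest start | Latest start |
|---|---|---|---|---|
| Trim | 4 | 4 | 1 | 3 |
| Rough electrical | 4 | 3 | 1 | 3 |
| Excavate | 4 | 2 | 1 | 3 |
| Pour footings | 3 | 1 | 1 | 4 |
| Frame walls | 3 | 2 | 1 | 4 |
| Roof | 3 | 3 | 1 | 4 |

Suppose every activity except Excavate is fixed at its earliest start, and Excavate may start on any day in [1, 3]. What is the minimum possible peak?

15

Excavate@1: d1:15  d2:15  d3:15  d4:9  d5:0  d6:0 → peak 15
Excavate@2: d1:13  d2:15  d3:15  d4:9  d5:2  d6:0 → peak 15
Excavate@3: d1:13  d2:13  d3:15  d4:9  d5:2  d6:2 → peak 15
Best is Excavate@1, peak 15.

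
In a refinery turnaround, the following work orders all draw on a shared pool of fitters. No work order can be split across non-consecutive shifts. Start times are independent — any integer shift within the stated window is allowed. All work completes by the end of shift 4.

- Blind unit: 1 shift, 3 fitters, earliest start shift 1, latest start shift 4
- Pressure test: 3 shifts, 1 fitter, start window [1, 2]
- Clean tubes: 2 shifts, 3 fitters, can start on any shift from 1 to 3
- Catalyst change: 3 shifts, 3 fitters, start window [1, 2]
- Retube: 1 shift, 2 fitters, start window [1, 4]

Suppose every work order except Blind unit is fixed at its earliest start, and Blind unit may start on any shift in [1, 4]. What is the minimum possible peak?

Blind unit@1: s1:12  s2:7  s3:4  s4:0 → peak 12
Blind unit@2: s1:9  s2:10  s3:4  s4:0 → peak 10
Blind unit@3: s1:9  s2:7  s3:7  s4:0 → peak 9
Blind unit@4: s1:9  s2:7  s3:4  s4:3 → peak 9
Best is Blind unit@3, peak 9.

9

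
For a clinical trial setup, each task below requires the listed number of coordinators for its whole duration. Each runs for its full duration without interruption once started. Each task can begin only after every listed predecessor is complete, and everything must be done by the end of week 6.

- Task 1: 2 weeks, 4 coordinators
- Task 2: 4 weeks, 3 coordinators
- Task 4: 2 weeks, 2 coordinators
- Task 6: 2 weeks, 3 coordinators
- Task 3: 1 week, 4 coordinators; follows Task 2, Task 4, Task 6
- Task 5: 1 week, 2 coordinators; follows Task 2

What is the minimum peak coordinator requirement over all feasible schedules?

Early-start (Task 1@1, Task 2@1, Task 4@1, Task 6@1, Task 3@5, Task 5@5) gives peak 12: w1:12  w2:12  w3:3  w4:3  w5:6  w6:0.
Shift Task 4→3, Task 6→3.
Schedule Task 1@1, Task 2@1, Task 4@3, Task 6@3, Task 3@5, Task 5@5: w1:7  w2:7  w3:8  w4:8  w5:6  w6:0 — peak 8.

8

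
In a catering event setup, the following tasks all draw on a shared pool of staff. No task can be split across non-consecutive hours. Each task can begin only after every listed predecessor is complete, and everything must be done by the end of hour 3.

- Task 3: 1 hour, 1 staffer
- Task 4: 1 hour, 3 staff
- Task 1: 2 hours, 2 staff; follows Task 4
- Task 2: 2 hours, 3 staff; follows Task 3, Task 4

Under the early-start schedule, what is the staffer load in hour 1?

At early start, hour 1 has: Task 3, Task 4.
Demand: 1 + 3 = 4.

4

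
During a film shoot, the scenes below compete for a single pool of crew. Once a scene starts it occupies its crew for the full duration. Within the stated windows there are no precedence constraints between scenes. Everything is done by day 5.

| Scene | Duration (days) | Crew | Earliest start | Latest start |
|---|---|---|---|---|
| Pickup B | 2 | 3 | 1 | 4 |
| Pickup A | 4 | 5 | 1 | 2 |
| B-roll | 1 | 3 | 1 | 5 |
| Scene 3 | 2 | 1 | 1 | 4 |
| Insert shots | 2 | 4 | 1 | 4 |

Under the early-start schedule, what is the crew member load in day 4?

At early start, day 4 has: Pickup A.
Demand: 5 = 5.

5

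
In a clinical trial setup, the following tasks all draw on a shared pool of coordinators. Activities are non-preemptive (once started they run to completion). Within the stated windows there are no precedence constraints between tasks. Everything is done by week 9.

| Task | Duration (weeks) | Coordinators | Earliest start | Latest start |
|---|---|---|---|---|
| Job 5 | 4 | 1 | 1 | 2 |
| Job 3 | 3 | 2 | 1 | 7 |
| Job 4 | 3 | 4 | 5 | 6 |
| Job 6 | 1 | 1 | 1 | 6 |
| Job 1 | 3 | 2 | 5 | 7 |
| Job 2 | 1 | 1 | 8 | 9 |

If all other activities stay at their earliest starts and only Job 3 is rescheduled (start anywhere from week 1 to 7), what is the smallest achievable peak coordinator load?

6

Job 3@1: w1:4  w2:3  w3:3  w4:1  w5:6  w6:6  w7:6  w8:1  w9:0 → peak 6
Job 3@2: w1:2  w2:3  w3:3  w4:3  w5:6  w6:6  w7:6  w8:1  w9:0 → peak 6
Job 3@3: w1:2  w2:1  w3:3  w4:3  w5:8  w6:6  w7:6  w8:1  w9:0 → peak 8
Job 3@4: w1:2  w2:1  w3:1  w4:3  w5:8  w6:8  w7:6  w8:1  w9:0 → peak 8
Job 3@5: w1:2  w2:1  w3:1  w4:1  w5:8  w6:8  w7:8  w8:1  w9:0 → peak 8
Job 3@6: w1:2  w2:1  w3:1  w4:1  w5:6  w6:8  w7:8  w8:3  w9:0 → peak 8
Job 3@7: w1:2  w2:1  w3:1  w4:1  w5:6  w6:6  w7:8  w8:3  w9:2 → peak 8
Best is Job 3@1, peak 6.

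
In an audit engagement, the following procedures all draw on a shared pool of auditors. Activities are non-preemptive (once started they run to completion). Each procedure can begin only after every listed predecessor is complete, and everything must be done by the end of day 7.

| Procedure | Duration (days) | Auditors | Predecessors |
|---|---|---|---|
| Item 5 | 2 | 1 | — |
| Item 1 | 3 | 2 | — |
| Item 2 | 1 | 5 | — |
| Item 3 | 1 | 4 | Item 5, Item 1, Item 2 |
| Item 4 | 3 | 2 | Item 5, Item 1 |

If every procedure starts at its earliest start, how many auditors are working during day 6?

At early start, day 6 has: Item 4.
Demand: 2 = 2.

2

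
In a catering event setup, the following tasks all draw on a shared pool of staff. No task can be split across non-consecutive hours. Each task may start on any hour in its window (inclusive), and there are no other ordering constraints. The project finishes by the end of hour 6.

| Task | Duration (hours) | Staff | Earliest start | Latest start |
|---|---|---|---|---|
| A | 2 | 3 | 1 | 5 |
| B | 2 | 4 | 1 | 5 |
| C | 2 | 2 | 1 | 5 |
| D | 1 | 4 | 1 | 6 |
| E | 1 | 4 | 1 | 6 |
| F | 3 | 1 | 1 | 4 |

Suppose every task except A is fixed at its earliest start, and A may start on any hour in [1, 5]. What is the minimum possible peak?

15

A@1: h1:18  h2:10  h3:1  h4:0  h5:0  h6:0 → peak 18
A@2: h1:15  h2:10  h3:4  h4:0  h5:0  h6:0 → peak 15
A@3: h1:15  h2:7  h3:4  h4:3  h5:0  h6:0 → peak 15
A@4: h1:15  h2:7  h3:1  h4:3  h5:3  h6:0 → peak 15
A@5: h1:15  h2:7  h3:1  h4:0  h5:3  h6:3 → peak 15
Best is A@2, peak 15.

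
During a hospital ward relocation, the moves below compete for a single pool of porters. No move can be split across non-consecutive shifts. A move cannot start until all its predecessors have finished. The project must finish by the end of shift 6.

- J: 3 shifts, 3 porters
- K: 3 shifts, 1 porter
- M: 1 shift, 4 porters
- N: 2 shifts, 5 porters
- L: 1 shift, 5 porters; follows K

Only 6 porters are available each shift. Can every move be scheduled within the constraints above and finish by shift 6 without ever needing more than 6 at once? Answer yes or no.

The minimum achievable peak is 7; 6 < 7, so no feasible schedule stays within the cap.

no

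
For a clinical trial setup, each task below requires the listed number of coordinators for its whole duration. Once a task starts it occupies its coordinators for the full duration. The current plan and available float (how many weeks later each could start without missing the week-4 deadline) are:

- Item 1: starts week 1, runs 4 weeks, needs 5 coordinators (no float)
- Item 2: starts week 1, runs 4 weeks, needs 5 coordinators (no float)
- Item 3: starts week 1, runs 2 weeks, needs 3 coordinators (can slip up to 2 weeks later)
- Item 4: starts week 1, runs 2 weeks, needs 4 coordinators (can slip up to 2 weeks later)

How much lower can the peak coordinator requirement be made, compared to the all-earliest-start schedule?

Early-start peak: w1:17  w2:17  w3:10  w4:10 ⇒ 17.
Leveled (Item 1@1, Item 2@1, Item 3@1, Item 4@3): w1:13  w2:13  w3:14  w4:14 ⇒ 14.
Reduction 17 − 14 = 3.

3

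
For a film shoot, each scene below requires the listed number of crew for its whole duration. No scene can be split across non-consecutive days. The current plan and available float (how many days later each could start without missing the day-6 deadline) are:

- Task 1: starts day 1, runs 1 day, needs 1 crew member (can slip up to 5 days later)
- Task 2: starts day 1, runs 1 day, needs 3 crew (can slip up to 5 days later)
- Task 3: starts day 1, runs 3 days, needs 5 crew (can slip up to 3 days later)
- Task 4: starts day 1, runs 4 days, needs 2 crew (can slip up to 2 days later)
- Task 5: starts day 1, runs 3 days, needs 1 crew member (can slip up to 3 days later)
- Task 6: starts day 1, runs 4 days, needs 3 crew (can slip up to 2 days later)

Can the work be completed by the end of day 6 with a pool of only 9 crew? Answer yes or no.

The minimum achievable peak is 10; 9 < 10, so no feasible schedule stays within the cap.

no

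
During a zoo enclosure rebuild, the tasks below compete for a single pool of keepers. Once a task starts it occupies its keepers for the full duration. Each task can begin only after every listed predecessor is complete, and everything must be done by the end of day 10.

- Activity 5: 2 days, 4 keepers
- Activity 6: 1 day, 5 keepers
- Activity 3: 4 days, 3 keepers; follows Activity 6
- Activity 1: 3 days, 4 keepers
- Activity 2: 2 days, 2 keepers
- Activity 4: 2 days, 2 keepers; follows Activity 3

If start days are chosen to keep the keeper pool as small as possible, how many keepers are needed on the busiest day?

Early-start (Activity 5@1, Activity 6@1, Activity 3@2, Activity 1@1, Activity 2@1, Activity 4@6) gives peak 15: d1:15  d2:13  d3:7  d4:3  d5:3  d6:2  d7:2  d8:0  d9:0  d10:0.
Shift Activity 6→3, Activity 3→4, Activity 1→8, Activity 4→8.
Schedule Activity 5@1, Activity 6@3, Activity 3@4, Activity 1@8, Activity 2@1, Activity 4@8: d1:6  d2:6  d3:5  d4:3  d5:3  d6:3  d7:3  d8:6  d9:6  d10:4 — peak 6.

6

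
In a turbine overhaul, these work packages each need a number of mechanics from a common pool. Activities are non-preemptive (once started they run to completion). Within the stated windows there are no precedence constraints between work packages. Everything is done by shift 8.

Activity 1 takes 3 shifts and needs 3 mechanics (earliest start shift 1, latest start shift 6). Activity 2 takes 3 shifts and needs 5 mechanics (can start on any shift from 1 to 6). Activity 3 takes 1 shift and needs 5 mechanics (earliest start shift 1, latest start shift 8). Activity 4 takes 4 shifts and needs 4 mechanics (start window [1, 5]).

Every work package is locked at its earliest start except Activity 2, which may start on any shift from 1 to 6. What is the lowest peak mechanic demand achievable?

12

Activity 2@1: s1:17  s2:12  s3:12  s4:4  s5:0  s6:0  s7:0  s8:0 → peak 17
Activity 2@2: s1:12  s2:12  s3:12  s4:9  s5:0  s6:0  s7:0  s8:0 → peak 12
Activity 2@3: s1:12  s2:7  s3:12  s4:9  s5:5  s6:0  s7:0  s8:0 → peak 12
Activity 2@4: s1:12  s2:7  s3:7  s4:9  s5:5  s6:5  s7:0  s8:0 → peak 12
Activity 2@5: s1:12  s2:7  s3:7  s4:4  s5:5  s6:5  s7:5  s8:0 → peak 12
Activity 2@6: s1:12  s2:7  s3:7  s4:4  s5:0  s6:5  s7:5  s8:5 → peak 12
Best is Activity 2@2, peak 12.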